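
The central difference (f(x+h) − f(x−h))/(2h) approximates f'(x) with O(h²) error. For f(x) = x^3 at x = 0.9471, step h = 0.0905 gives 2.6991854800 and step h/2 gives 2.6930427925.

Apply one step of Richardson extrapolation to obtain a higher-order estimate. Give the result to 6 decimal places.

2.690995

With r = 2 the leading error scales as h^2, so the weight is 2^2 = 4.
4×2.6930427925 − 2.6991854800 = 8.0729856900
Divide by 2^2 − 1 = 3.
So the Richardson estimate is 2.6909952300.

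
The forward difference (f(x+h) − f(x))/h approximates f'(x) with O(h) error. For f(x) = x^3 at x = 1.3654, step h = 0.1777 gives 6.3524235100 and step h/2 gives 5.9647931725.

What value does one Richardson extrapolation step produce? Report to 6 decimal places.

The method has order 1: 2^1 = 2.
Difference of the inputs: 5.9647931725 − 6.3524235100 = -0.3876303375
Correction (A(h/2) − A(h))/(2 − 1) = (-0.3876303375)/1 = -0.3876303375
R = 5.9647931725 − 0.3876303375 = 5.5771628350

5.577163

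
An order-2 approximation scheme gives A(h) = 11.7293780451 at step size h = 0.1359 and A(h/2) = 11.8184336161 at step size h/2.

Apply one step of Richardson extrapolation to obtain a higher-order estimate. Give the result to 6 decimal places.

Leading term ∝ h^2; use weight 4 = 2^2.
Difference of the inputs: 11.8184336161 − 11.7293780451 = 0.0890555710
Correction (A(h/2) − A(h))/(4 − 1) = 0.0890555710/3 = 0.0296851903
R = A(h/2) + (A(h/2) − A(h))/3 = 11.8184336161 + 0.0296851903 = 11.8481188064

11.848119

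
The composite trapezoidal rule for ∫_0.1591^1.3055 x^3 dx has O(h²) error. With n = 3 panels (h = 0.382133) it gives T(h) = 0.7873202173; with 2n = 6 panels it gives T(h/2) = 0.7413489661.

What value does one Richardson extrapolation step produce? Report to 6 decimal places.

0.726025

With r = 2 the leading error scales as h^2, so the weight is 2^2 = 4.
Top: 4(0.7413489661) − (0.7873202173) = 2.1780756471
2.1780756471 ÷ 3 = 0.7260252157
Correction |R − A(h/2)| = 1.532e-02; gap |A(h/2) − A(h)| = 4.597e-02.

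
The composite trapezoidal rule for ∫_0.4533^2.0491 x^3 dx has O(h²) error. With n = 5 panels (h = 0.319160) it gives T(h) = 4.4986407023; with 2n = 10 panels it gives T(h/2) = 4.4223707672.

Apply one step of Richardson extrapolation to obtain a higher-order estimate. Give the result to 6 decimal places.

The method has order 2: 2^2 = 4.
2^2*A(h/2) = 17.6894830688; minus A(h) gives 13.1908423665.
Divide by 2^2 − 1 = 3.
Extrapolated: 13.1908423665 / 3 = 4.3969474555
Gap between inputs: 7.627e-02; correction applied: −0.0254233117.

4.396947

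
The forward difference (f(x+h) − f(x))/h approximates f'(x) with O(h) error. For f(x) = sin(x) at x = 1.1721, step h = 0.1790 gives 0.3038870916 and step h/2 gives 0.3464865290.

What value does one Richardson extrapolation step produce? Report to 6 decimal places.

Method order is 1; weight 2^1 = 2.
2*0.3464865290 = 0.6929730580; 0.6929730580 − 0.3038870916 = 0.3890859664
Divide by 2^1 − 1 = 1.
(2*0.3464865290 − 0.3038870916)/(2 − 1) = 0.3890859664
Gap between inputs: 4.260e-02; correction applied: +0.0425994374.

0.389086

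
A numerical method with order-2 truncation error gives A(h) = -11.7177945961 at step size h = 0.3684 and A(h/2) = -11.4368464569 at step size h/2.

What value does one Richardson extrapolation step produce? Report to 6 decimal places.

Error is O(h^2); halving h shrinks it by 2^2 = 4.
2^2 × A(h/2) = -45.7473858276; minus A(h) gives -34.0295912315.
(-34.0295912315) ÷ 3 = -11.3431970772

-11.343197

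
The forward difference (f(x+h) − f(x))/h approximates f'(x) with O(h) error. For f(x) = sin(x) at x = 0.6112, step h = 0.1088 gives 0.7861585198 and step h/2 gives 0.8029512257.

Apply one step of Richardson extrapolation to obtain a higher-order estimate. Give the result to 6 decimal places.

Order 1 gives 2^r = 2 and 2^r − 1 = 1.
2^1×A(h/2) = 1.6059024514; minus A(h) gives 0.8197439316.
Divide by 2^1 − 1 = 1.
(2×0.8029512257 − 0.7861585198)/(2 − 1) = 0.8197439316
Correction |R − A(h/2)| = 1.679e-02; gap |A(h/2) − A(h)| = 1.679e-02.

0.819744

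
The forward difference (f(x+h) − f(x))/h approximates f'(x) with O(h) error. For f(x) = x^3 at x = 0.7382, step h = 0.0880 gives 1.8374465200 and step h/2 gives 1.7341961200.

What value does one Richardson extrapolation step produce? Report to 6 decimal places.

1.630946

Error is O(h^1); halving h shrinks it by 2^1 = 2.
Top: 2(1.7341961200) − (1.8374465200) = 1.6309457200
Divide by 2^1 − 1 = 1.
R = 1.6309457200/1 = 1.6309457200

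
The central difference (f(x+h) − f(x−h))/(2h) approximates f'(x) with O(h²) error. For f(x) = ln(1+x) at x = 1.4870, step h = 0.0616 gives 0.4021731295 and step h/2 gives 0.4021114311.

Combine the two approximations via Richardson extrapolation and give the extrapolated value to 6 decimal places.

0.402091

With r = 2 the leading error scales as h^2, so the weight is 2^2 = 4.
Weighted: 1.6084457244 − 0.4021731295 = 1.2062725949
(4*0.4021114311 − 0.4021731295)/(4 − 1) = 0.4020908650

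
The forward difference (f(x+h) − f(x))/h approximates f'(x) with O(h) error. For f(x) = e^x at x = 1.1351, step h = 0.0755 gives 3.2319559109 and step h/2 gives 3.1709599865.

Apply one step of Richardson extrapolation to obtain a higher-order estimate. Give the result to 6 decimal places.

With r = 1 the leading error scales as h^1, so the weight is 2^1 = 2.
2·3.1709599865 = 6.3419199730; 6.3419199730 − 3.2319559109 = 3.1099640621
R = 3.1099640621/1 = 3.1099640621

3.109964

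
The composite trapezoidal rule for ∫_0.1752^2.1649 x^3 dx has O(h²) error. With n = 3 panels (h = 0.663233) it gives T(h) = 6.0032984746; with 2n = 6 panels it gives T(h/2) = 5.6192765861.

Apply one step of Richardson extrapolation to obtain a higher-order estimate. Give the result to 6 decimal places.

The method has order 2: 2^2 = 4.
A(h/2) − A(h) = 5.6192765861 − 6.0032984746 = -0.3840218885
Divide by 2^2 − 1 = 3: (-0.3840218885)/3 = -0.1280072962
R = A(h/2) + (A(h/2) − A(h))/3 = 5.6192765861 − 0.1280072962 = 5.4912692899

5.491269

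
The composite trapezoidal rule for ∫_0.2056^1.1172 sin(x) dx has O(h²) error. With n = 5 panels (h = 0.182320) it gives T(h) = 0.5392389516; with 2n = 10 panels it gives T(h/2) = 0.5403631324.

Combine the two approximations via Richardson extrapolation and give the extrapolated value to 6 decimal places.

0.540738

Leading term ∝ h^2; use weight 4 = 2^2.
4×0.5403631324 = 2.1614525296; 2.1614525296 − 0.5392389516 = 1.6222135780
Denominator 4 − 1 = 3.
1.6222135780 ÷ 3 = 0.5407378593
Shift from A(h/2): +0.0003747269.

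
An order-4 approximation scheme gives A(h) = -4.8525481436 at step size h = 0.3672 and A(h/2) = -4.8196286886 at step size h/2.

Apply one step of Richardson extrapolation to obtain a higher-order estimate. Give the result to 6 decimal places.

The method has order 4: 2^4 = 16.
Top: 16(-4.8196286886) − (-4.8525481436) = -72.2615108740
Denominator 16 − 1 = 15.
Result: -4.8174340583
Correction |R − A(h/2)| = 2.195e-03; gap |A(h/2) − A(h)| = 3.292e-02.

-4.817434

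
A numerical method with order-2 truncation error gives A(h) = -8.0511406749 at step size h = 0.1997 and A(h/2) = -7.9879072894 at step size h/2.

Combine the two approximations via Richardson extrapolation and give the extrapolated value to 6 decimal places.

Leading term ∝ h^2; use weight 4 = 2^2.
2^2·A(h/2) = -31.9516291576; minus A(h) gives -23.9004884827.
Divide by 2^2 − 1 = 3.
R = (-23.9004884827)/3 = -7.9668294942

-7.966829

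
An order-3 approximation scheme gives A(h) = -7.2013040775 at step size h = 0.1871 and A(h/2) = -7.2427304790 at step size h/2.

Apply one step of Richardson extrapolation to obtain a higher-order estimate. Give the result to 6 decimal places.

-7.248649

Method order is 3; weight 2^3 = 8.
2^3×A(h/2) = -57.9418438320; minus A(h) gives -50.7405397545.
(8×(-7.2427304790) − (-7.2013040775))/(8 − 1) = -7.2486485364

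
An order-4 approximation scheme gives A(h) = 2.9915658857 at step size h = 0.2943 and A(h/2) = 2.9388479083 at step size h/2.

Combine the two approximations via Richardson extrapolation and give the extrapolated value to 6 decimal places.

2.935333

r = 4: numerator weight 16, denominator 15.
2^4 × A(h/2) = 47.0215665328; minus A(h) gives 44.0300006471.
44.0300006471 ÷ 15 = 2.9353333765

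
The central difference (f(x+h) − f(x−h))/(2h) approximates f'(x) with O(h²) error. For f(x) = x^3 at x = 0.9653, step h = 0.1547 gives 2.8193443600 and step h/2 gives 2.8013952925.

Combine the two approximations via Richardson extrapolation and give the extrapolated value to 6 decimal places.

2.795412

Error is O(h^2); halving h shrinks it by 2^2 = 4.
Top: 4(2.8013952925) − (2.8193443600) = 8.3862368100
Extrapolated: 8.3862368100 / 3 = 2.7954122700
Correction |R − A(h/2)| = 5.983e-03; gap |A(h/2) − A(h)| = 1.795e-02.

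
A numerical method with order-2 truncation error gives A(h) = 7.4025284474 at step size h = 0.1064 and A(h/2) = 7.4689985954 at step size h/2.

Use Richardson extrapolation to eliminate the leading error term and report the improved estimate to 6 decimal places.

r = 2: numerator weight 4, denominator 3.
4 × 7.4689985954 = 29.8759943816; 29.8759943816 − 7.4025284474 = 22.4734659342
Extrapolated: 22.4734659342 / 3 = 7.4911553114

7.491155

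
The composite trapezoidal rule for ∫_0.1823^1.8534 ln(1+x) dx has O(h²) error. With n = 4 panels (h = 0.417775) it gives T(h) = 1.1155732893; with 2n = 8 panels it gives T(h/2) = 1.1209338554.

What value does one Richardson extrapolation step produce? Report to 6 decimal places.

Error is O(h^2); halving h shrinks it by 2^2 = 4.
Numerator 4 × A(h/2) − A(h) = 4 × 1.1209338554 − 1.1155732893 = 3.3681621323
Extrapolated: 3.3681621323 / 3 = 1.1227207108

1.122721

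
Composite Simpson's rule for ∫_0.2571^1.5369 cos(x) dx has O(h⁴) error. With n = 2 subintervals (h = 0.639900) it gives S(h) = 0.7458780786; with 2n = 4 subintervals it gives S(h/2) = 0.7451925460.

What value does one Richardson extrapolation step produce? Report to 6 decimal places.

0.745147

Order 4 gives 2^r = 16 and 2^r − 1 = 15.
16*0.7451925460 = 11.9230807360; 11.9230807360 − 0.7458780786 = 11.1772026574
Denominator 16 − 1 = 15.
So the Richardson estimate is 0.7451468438.
Gap between inputs: 6.855e-04; correction applied: −0.0000457022.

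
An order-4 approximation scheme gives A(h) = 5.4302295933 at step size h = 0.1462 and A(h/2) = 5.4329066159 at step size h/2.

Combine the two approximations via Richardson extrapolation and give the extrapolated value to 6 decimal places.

Method order is 4; weight 2^4 = 16.
Top: 16(5.4329066159) − (5.4302295933) = 81.4962762611
Denominator 16 − 1 = 15.
Extrapolated: 81.4962762611 / 15 = 5.4330850841

5.433085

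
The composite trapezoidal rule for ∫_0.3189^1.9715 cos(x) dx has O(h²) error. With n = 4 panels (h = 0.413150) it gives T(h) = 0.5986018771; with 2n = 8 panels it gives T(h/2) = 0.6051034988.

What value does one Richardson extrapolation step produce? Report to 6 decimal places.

0.607271

Order 2 gives 2^r = 4 and 2^r − 1 = 3.
4·0.6051034988 − 0.5986018771 = 1.8218121181
1.8218121181 ÷ 3 = 0.6072707060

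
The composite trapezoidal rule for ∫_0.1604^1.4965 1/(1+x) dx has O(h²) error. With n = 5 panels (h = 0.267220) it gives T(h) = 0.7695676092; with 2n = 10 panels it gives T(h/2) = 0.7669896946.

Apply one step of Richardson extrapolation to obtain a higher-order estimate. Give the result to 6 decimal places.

Order 2 gives 2^r = 4 and 2^r − 1 = 3.
Numerator 4×A(h/2) − A(h) = 4×0.7669896946 − 0.7695676092 = 2.2983911692
Denominator 4 − 1 = 3.
Result: 0.7661303897

0.766130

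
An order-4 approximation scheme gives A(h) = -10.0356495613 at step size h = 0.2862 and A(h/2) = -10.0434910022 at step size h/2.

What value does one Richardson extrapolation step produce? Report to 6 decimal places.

-10.044014

r = 4, so 2^r = 16.
16×(-10.0434910022) − (-10.0356495613) = -150.6602064739
Divide by 2^4 − 1 = 15.
R = (-150.6602064739)/15 = -10.0440137649
Correction |R − A(h/2)| = 5.228e-04; gap |A(h/2) − A(h)| = 7.841e-03.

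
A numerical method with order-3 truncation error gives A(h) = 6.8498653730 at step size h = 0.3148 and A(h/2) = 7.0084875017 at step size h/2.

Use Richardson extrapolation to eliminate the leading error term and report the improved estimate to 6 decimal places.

The method has order 3: 2^3 = 8.
8 × 7.0084875017 = 56.0679000136; 56.0679000136 − 6.8498653730 = 49.2180346406
(8 × 7.0084875017 − 6.8498653730)/(8 − 1) = 7.0311478058
Gap between inputs: 1.586e-01; correction applied: +0.0226603041.

7.031148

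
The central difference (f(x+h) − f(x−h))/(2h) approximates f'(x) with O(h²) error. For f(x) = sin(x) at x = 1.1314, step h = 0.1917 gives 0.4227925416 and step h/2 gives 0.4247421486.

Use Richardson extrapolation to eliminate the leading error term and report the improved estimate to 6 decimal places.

0.425392

r = 2, so 2^r = 4.
4 × 0.4247421486 = 1.6989685944; 1.6989685944 − 0.4227925416 = 1.2761760528
Denominator 4 − 1 = 3.
So the Richardson estimate is 0.4253920176.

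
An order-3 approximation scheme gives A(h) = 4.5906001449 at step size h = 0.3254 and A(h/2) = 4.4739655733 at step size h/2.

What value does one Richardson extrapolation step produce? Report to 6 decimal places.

r = 3, so 2^r = 8.
2^3×A(h/2) = 35.7917245864; minus A(h) gives 31.2011244415.
R = 31.2011244415/7 = 4.4573034916

4.457303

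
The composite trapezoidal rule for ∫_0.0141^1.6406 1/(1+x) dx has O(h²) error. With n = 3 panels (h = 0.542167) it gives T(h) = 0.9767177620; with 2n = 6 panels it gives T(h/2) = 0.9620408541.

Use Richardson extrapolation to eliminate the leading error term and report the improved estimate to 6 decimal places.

0.957149

Order 2 gives 2^r = 4 and 2^r − 1 = 3.
Weighted: 3.8481634164 − 0.9767177620 = 2.8714456544
Extrapolated: 2.8714456544 / 3 = 0.9571485515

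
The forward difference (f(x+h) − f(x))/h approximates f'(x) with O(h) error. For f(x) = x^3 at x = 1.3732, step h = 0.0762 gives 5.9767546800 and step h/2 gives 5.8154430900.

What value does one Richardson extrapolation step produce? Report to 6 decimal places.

The method has order 1: 2^1 = 2.
2 × 5.8154430900 = 11.6308861800; subtract 5.9767546800 → 5.6541315000
R = 5.6541315000/1 = 5.6541315000
Shift from A(h/2): −0.1613115900.

5.654131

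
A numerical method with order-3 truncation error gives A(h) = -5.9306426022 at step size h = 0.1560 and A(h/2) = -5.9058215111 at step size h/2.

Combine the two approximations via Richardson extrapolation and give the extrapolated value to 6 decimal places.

r = 3: numerator weight 8, denominator 7.
8 × (-5.9058215111) = -47.2465720888; subtract (-5.9306426022) → -41.3159294866
R = (-41.3159294866)/7 = -5.9022756409
Gap between inputs: 2.482e-02; correction applied: +0.0035458702.

-5.902276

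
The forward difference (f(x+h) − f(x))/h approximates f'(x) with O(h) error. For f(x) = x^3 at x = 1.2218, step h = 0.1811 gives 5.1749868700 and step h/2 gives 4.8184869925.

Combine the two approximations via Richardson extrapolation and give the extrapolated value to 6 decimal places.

4.461987

r = 1, so 2^r = 2.
2×4.8184869925 = 9.6369739850; 9.6369739850 − 5.1749868700 = 4.4619871150
Denominator 2 − 1 = 1.
Extrapolated: 4.4619871150 / 1 = 4.4619871150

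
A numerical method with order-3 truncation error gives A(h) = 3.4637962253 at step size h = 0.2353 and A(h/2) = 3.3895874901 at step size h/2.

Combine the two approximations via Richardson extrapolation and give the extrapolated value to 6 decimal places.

3.378986

The method has order 3: 2^3 = 8.
2^3*A(h/2) = 27.1166999208; minus A(h) gives 23.6529036955.
Denominator 8 − 1 = 7.
(8*3.3895874901 − 3.4637962253)/(8 − 1) = 3.3789862422
Shift from A(h/2): −0.0106012479.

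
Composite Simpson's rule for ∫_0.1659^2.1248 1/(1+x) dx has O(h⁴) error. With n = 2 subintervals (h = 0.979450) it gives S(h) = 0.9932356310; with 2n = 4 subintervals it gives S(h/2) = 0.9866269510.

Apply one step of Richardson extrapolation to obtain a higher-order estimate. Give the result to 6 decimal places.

r = 4, so 2^r = 16.
Top: 16(0.9866269510) − (0.9932356310) = 14.7927955850
Denominator 16 − 1 = 15.
Result: 0.9861863723
Correction |R − A(h/2)| = 4.406e-04; gap |A(h/2) − A(h)| = 6.609e-03.

0.986186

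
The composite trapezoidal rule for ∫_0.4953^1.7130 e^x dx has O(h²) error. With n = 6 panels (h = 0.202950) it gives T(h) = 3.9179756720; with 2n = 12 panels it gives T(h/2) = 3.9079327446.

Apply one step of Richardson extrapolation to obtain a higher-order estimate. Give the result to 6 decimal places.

3.904585

r = 2: numerator weight 4, denominator 3.
A(h/2) − A(h) = 3.9079327446 − 3.9179756720 = -0.0100429274
Divide by 2^2 − 1 = 3: (-0.0100429274)/3 = -0.0033476425
R = A(h/2) + (A(h/2) − A(h))/3 = 3.9079327446 − 0.0033476425 = 3.9045851021
Correction |R − A(h/2)| = 3.348e-03; gap |A(h/2) − A(h)| = 1.004e-02.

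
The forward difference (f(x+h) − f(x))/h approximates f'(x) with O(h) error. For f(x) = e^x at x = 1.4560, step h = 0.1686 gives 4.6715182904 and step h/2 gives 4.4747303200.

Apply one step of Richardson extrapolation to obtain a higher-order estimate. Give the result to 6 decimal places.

4.277942

r = 1, so 2^r = 2.
Weighted: 8.9494606400 − 4.6715182904 = 4.2779423496
Divide by 2^1 − 1 = 1.
(2×4.4747303200 − 4.6715182904)/(2 − 1) = 4.2779423496
Correction |R − A(h/2)| = 1.968e-01; gap |A(h/2) − A(h)| = 1.968e-01.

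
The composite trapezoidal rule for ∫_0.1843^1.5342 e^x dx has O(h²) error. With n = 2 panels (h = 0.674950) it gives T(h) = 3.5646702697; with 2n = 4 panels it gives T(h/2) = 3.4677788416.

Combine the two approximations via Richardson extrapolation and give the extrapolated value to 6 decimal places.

3.435482

Error is O(h^2); halving h shrinks it by 2^2 = 4.
Difference of the inputs: 3.4677788416 − 3.5646702697 = -0.0968914281
Correction (A(h/2) − A(h))/(4 − 1) = (-0.0968914281)/3 = -0.0322971427
R = A(h/2) + (A(h/2) − A(h))/3 = 3.4677788416 − 0.0322971427 = 3.4354816989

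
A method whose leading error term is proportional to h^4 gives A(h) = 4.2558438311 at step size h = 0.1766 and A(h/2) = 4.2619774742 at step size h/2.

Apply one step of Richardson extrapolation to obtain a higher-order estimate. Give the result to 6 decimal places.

4.262386

Method order is 4; weight 2^4 = 16.
Weighted: 68.1916395872 − 4.2558438311 = 63.9357957561
Denominator 16 − 1 = 15.
R = 63.9357957561/15 = 4.2623863837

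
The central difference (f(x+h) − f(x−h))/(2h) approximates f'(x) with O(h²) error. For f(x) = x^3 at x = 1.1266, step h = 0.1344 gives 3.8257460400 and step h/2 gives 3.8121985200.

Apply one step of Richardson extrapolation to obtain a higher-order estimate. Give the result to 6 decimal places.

3.807683

Order 2 gives 2^r = 4 and 2^r − 1 = 3.
A(h/2) − A(h) = 3.8121985200 − 3.8257460400 = -0.0135475200
Divide by 2^2 − 1 = 3: (-0.0135475200)/3 = -0.0045158400
R = A(h/2) + (A(h/2) − A(h))/3 = 3.8121985200 − 0.0045158400 = 3.8076826800
Shift from A(h/2): −0.0045158400.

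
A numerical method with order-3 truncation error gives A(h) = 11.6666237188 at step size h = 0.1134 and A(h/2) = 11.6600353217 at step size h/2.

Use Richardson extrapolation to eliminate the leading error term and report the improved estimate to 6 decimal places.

11.659094

r = 3: numerator weight 8, denominator 7.
Weighted: 93.2802825736 − 11.6666237188 = 81.6136588548
Divide by 2^3 − 1 = 7.
R = 81.6136588548/7 = 11.6590941221
Gap between inputs: 6.588e-03; correction applied: −0.0009411996.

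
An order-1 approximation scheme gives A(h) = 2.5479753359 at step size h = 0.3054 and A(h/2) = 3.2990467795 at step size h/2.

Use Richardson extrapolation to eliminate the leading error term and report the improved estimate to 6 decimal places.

4.050118

Method order is 1; weight 2^1 = 2.
Top: 2(3.2990467795) − (2.5479753359) = 4.0501182231
Extrapolated: 4.0501182231 / 1 = 4.0501182231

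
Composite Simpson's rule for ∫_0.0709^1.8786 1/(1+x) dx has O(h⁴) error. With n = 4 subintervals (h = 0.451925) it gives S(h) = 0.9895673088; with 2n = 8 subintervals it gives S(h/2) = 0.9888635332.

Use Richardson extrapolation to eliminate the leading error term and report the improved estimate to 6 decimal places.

0.988817

Error is O(h^4); halving h shrinks it by 2^4 = 16.
A(h/2) − A(h) = 0.9888635332 − 0.9895673088 = -0.0007037756
Divide by 2^4 − 1 = 15: (-0.0007037756)/15 = -0.0000469184
R = A(h/2) + (A(h/2) − A(h))/15 = 0.9888635332 − 0.0000469184 = 0.9888166148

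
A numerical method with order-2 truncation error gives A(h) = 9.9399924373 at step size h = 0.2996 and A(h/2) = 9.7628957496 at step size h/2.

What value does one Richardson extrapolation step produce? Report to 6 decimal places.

9.703864

Error is O(h^2); halving h shrinks it by 2^2 = 4.
2^2·A(h/2) = 39.0515829984; minus A(h) gives 29.1115905611.
Denominator 4 − 1 = 3.
Result: 9.7038635204
Gap between inputs: 1.771e-01; correction applied: −0.0590322292.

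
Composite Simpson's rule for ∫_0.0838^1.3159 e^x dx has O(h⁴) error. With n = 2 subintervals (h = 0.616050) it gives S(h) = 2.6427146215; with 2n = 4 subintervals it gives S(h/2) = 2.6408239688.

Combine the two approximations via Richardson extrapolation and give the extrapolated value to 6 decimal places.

Error is O(h^4); halving h shrinks it by 2^4 = 16.
16 × 2.6408239688 = 42.2531835008; 42.2531835008 − 2.6427146215 = 39.6104688793
39.6104688793 ÷ 15 = 2.6406979253
Correction |R − A(h/2)| = 1.260e-04; gap |A(h/2) − A(h)| = 1.891e-03.

2.640698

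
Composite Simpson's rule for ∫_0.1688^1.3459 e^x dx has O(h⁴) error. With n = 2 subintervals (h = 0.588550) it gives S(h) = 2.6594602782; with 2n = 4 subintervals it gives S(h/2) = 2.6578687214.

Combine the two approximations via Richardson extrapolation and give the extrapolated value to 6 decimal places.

2.657763

Method order is 4; weight 2^4 = 16.
Numerator 16×A(h/2) − A(h) = 16×2.6578687214 − 2.6594602782 = 39.8664392642
Extrapolated: 39.8664392642 / 15 = 2.6577626176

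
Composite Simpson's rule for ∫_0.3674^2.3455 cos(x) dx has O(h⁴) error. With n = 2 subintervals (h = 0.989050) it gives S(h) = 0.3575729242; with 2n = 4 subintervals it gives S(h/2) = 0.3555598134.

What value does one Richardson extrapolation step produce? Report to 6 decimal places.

0.355426

r = 4: numerator weight 16, denominator 15.
Top: 16(0.3555598134) − (0.3575729242) = 5.3313840902
Divide by 2^4 − 1 = 15.
5.3313840902 ÷ 15 = 0.3554256060
Correction |R − A(h/2)| = 1.342e-04; gap |A(h/2) − A(h)| = 2.013e-03.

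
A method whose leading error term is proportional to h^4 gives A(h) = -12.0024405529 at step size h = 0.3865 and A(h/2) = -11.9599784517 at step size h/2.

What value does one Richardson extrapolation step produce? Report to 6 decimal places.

-11.957148

r = 4, so 2^r = 16.
2^4 × A(h/2) = -191.3596552272; minus A(h) gives -179.3572146743.
Divide by 2^4 − 1 = 15.
Extrapolated: (-179.3572146743) / 15 = -11.9571476450
Gap between inputs: 4.246e-02; correction applied: +0.0028308067.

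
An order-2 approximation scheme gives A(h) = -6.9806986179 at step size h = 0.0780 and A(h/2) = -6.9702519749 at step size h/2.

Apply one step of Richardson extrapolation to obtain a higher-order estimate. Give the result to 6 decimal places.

Error is O(h^2); halving h shrinks it by 2^2 = 4.
4*(-6.9702519749) = -27.8810078996; (-27.8810078996) − (-6.9806986179) = -20.9003092817
Denominator 4 − 1 = 3.
(4*(-6.9702519749) − (-6.9806986179))/(4 − 1) = -6.9667697606

-6.966770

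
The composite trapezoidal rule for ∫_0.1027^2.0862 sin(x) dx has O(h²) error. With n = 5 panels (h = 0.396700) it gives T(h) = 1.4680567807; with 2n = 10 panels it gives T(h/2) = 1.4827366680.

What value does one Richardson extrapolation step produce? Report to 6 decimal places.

With r = 2 the leading error scales as h^2, so the weight is 2^2 = 4.
Top: 4(1.4827366680) − (1.4680567807) = 4.4628898913
4.4628898913 ÷ 3 = 1.4876299638
Correction |R − A(h/2)| = 4.893e-03; gap |A(h/2) − A(h)| = 1.468e-02.

1.487630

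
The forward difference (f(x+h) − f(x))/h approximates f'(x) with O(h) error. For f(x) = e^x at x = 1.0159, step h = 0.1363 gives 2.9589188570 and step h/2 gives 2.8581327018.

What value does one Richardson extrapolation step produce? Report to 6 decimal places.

The method has order 1: 2^1 = 2.
2*2.8581327018 = 5.7162654036; 5.7162654036 − 2.9589188570 = 2.7573465466
2.7573465466 ÷ 1 = 2.7573465466

2.757347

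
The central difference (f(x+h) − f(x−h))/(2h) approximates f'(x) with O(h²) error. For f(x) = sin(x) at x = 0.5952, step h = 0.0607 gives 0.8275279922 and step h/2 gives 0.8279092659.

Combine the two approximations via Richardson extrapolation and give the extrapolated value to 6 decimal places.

0.828036

Order 2 gives 2^r = 4 and 2^r − 1 = 3.
Numerator 4×A(h/2) − A(h) = 4×0.8279092659 − 0.8275279922 = 2.4841090714
Extrapolated: 2.4841090714 / 3 = 0.8280363571
Gap between inputs: 3.813e-04; correction applied: +0.0001270912.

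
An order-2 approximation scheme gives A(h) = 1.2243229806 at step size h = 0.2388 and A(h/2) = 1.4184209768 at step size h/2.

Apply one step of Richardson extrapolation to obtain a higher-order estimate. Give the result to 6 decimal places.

1.483120

Order 2 gives 2^r = 4 and 2^r − 1 = 3.
4 × 1.4184209768 = 5.6736839072; 5.6736839072 − 1.2243229806 = 4.4493609266
Denominator 4 − 1 = 3.
(4 × 1.4184209768 − 1.2243229806)/(4 − 1) = 1.4831203089
Correction |R − A(h/2)| = 6.470e-02; gap |A(h/2) − A(h)| = 1.941e-01.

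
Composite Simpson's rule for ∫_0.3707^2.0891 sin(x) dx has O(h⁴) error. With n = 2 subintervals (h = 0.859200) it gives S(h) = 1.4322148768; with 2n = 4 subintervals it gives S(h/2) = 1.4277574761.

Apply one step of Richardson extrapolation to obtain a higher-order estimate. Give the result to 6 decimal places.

1.427460

With r = 4 the leading error scales as h^4, so the weight is 2^4 = 16.
Weighted: 22.8441196176 − 1.4322148768 = 21.4119047408
Divide by 2^4 − 1 = 15.
So the Richardson estimate is 1.4274603161.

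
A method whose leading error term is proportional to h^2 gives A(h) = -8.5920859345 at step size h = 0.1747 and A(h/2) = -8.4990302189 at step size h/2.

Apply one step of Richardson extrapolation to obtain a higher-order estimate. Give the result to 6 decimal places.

-8.468012

Method order is 2; weight 2^2 = 4.
4*(-8.4990302189) = -33.9961208756; (-33.9961208756) − (-8.5920859345) = -25.4040349411
R = (-25.4040349411)/3 = -8.4680116470
Gap between inputs: 9.306e-02; correction applied: +0.0310185719.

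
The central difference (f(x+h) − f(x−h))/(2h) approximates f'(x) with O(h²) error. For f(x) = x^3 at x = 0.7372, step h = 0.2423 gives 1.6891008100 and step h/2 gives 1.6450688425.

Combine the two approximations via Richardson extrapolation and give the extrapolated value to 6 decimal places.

1.630392

With r = 2 the leading error scales as h^2, so the weight is 2^2 = 4.
4*1.6450688425 − 1.6891008100 = 4.8911745600
Extrapolated: 4.8911745600 / 3 = 1.6303915200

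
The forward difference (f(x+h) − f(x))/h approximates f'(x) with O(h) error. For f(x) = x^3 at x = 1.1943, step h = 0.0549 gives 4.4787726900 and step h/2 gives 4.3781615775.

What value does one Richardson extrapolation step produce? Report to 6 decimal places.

4.277550

With r = 1 the leading error scales as h^1, so the weight is 2^1 = 2.
2·4.3781615775 − 4.4787726900 = 4.2775504650
Extrapolated: 4.2775504650 / 1 = 4.2775504650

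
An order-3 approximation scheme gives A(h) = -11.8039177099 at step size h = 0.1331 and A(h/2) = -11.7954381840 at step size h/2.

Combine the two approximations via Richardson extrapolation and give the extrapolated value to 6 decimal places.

Leading term ∝ h^3; use weight 8 = 2^3.
2^3 × A(h/2) = -94.3635054720; minus A(h) gives -82.5595877621.
Extrapolated: (-82.5595877621) / 7 = -11.7942268232
Gap between inputs: 8.480e-03; correction applied: +0.0012113608.

-11.794227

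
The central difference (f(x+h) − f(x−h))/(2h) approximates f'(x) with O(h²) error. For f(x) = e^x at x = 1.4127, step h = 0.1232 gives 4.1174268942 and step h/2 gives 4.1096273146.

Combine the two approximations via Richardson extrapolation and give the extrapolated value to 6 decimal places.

4.107027

With r = 2 the leading error scales as h^2, so the weight is 2^2 = 4.
Numerator 4 × A(h/2) − A(h) = 4 × 4.1096273146 − 4.1174268942 = 12.3210823642
R = 12.3210823642/3 = 4.1070274547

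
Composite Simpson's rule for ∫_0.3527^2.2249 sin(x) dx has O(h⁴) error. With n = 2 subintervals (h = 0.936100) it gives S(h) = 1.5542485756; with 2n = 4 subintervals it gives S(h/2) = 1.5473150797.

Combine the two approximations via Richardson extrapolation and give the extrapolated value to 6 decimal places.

1.546853

Leading term ∝ h^4; use weight 16 = 2^4.
16×1.5473150797 = 24.7570412752; 24.7570412752 − 1.5542485756 = 23.2027926996
Denominator 16 − 1 = 15.
So the Richardson estimate is 1.5468528466.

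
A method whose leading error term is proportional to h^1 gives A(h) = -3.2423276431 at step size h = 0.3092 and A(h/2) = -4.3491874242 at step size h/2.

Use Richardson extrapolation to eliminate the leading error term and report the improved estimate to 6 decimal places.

Order 1 gives 2^r = 2 and 2^r − 1 = 1.
Weighted: (-8.6983748484) − (-3.2423276431) = -5.4560472053
Extrapolated: (-5.4560472053) / 1 = -5.4560472053
Correction |R − A(h/2)| = 1.107e+00; gap |A(h/2) − A(h)| = 1.107e+00.

-5.456047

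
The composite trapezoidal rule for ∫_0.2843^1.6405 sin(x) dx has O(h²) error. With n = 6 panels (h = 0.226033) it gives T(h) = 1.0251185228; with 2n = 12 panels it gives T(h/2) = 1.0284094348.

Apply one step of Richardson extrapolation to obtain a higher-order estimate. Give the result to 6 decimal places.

The method has order 2: 2^2 = 4.
A(h/2) − A(h) = 1.0284094348 − 1.0251185228 = 0.0032909120
Correction (A(h/2) − A(h))/(4 − 1) = 0.0032909120/3 = 0.0010969707
R = 1.0284094348 + 0.0010969707 = 1.0295064055

1.029506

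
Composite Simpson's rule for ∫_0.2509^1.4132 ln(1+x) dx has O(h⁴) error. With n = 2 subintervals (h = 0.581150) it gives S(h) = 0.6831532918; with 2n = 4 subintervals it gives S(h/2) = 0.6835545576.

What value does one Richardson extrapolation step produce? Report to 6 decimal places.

Error is O(h^4); halving h shrinks it by 2^4 = 16.
Numerator 16×A(h/2) − A(h) = 16×0.6835545576 − 0.6831532918 = 10.2537196298
Divide by 2^4 − 1 = 15.
Extrapolated: 10.2537196298 / 15 = 0.6835813087
Correction |R − A(h/2)| = 2.675e-05; gap |A(h/2) − A(h)| = 4.013e-04.

0.683581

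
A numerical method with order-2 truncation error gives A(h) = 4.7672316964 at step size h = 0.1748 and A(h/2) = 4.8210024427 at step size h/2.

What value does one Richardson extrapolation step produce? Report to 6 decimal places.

4.838926

The method has order 2: 2^2 = 4.
Top: 4(4.8210024427) − (4.7672316964) = 14.5167780744
Extrapolated: 14.5167780744 / 3 = 4.8389260248
Gap between inputs: 5.377e-02; correction applied: +0.0179235821.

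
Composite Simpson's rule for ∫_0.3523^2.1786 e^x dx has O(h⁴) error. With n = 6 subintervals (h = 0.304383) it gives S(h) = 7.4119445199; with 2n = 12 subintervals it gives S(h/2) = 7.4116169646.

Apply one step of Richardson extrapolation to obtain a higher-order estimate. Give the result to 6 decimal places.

7.411595

With r = 4 the leading error scales as h^4, so the weight is 2^4 = 16.
16 × 7.4116169646 = 118.5858714336; subtract 7.4119445199 → 111.1739269137
(16 × 7.4116169646 − 7.4119445199)/(16 − 1) = 7.4115951276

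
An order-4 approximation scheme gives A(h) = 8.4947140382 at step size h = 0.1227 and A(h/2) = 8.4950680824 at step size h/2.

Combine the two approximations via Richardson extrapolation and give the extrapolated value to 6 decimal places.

8.495092

Error is O(h^4); halving h shrinks it by 2^4 = 16.
16*8.4950680824 = 135.9210893184; subtract 8.4947140382 → 127.4263752802
Denominator 16 − 1 = 15.
(16*8.4950680824 − 8.4947140382)/(16 − 1) = 8.4950916853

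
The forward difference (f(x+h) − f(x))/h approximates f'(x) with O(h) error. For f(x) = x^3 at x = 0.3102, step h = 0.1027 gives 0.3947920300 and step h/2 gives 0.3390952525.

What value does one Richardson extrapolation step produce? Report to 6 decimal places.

0.283398

Error is O(h^1); halving h shrinks it by 2^1 = 2.
Top: 2(0.3390952525) − (0.3947920300) = 0.2833984750
(2×0.3390952525 − 0.3947920300)/(2 − 1) = 0.2833984750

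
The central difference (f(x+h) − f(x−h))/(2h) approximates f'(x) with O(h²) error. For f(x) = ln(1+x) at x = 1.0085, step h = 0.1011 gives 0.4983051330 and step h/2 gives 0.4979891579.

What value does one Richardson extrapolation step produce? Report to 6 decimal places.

0.497884

Error is O(h^2); halving h shrinks it by 2^2 = 4.
Difference of the inputs: 0.4979891579 − 0.4983051330 = -0.0003159751
Divide by 2^2 − 1 = 3: (-0.0003159751)/3 = -0.0001053250
R = A(h/2) + (A(h/2) − A(h))/3 = 0.4979891579 − 0.0001053250 = 0.4978838329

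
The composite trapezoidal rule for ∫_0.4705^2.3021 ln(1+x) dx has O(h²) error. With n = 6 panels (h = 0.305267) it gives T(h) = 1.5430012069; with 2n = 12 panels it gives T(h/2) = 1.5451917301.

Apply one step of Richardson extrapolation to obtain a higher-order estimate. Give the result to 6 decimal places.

Leading term ∝ h^2; use weight 4 = 2^2.
Top: 4(1.5451917301) − (1.5430012069) = 4.6377657135
R = 4.6377657135/3 = 1.5459219045
Gap between inputs: 2.191e-03; correction applied: +0.0007301744.

1.545922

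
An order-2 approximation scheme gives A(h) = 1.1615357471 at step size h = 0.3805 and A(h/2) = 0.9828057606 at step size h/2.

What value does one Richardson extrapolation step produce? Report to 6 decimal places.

Error is O(h^2); halving h shrinks it by 2^2 = 4.
4×0.9828057606 = 3.9312230424; 3.9312230424 − 1.1615357471 = 2.7696872953
Denominator 4 − 1 = 3.
2.7696872953 ÷ 3 = 0.9232290984

0.923229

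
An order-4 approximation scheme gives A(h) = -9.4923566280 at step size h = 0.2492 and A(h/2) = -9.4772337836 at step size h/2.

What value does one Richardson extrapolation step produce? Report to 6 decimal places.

-9.476226

Order 4 gives 2^r = 16 and 2^r − 1 = 15.
16·(-9.4772337836) − (-9.4923566280) = -142.1433839096
Divide by 2^4 − 1 = 15.
Extrapolated: (-142.1433839096) / 15 = -9.4762255940
Correction |R − A(h/2)| = 1.008e-03; gap |A(h/2) − A(h)| = 1.512e-02.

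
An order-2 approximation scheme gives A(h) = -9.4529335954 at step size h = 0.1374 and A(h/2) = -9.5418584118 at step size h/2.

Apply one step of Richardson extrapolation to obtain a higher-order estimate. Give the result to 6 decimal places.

-9.571500

Order 2 gives 2^r = 4 and 2^r − 1 = 3.
Weighted: (-38.1674336472) − (-9.4529335954) = -28.7145000518
R = (-28.7145000518)/3 = -9.5715000173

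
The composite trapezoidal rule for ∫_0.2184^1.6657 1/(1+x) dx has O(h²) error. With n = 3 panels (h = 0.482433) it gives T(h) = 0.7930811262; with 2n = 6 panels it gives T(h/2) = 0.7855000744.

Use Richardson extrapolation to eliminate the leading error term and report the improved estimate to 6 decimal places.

0.782973

Leading term ∝ h^2; use weight 4 = 2^2.
Weighted: 3.1420002976 − 0.7930811262 = 2.3489191714
Divide by 2^2 − 1 = 3.
So the Richardson estimate is 0.7829730571.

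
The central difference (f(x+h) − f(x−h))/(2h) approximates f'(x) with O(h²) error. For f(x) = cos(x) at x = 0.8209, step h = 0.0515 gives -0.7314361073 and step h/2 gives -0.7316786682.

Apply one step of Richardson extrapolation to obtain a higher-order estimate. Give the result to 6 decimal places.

The method has order 2: 2^2 = 4.
4×(-0.7316786682) = -2.9267146728; subtract (-0.7314361073) → -2.1952785655
Divide by 2^2 − 1 = 3.
So the Richardson estimate is -0.7317595218.
Correction |R − A(h/2)| = 8.085e-05; gap |A(h/2) − A(h)| = 2.426e-04.

-0.731760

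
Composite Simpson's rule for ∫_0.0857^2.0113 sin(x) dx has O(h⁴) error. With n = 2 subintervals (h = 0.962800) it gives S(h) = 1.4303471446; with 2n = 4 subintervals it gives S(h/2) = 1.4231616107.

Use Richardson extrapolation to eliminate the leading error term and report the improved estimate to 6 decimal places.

Order 4 gives 2^r = 16 and 2^r − 1 = 15.
16*1.4231616107 − 1.4303471446 = 21.3402386266
21.3402386266 ÷ 15 = 1.4226825751

1.422683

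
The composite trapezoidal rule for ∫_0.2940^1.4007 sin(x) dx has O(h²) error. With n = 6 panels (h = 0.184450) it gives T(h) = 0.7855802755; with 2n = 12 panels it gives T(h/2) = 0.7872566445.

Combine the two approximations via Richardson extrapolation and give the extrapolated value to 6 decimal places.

0.787815

Leading term ∝ h^2; use weight 4 = 2^2.
4·0.7872566445 − 0.7855802755 = 2.3634463025
2.3634463025 ÷ 3 = 0.7878154342
Gap between inputs: 1.676e-03; correction applied: +0.0005587897.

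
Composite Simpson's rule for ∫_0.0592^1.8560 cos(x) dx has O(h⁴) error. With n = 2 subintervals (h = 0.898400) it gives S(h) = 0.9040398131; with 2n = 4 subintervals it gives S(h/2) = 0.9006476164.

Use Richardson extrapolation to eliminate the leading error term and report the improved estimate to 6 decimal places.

0.900421

r = 4, so 2^r = 16.
2^4×A(h/2) = 14.4103618624; minus A(h) gives 13.5063220493.
R = 13.5063220493/15 = 0.9004214700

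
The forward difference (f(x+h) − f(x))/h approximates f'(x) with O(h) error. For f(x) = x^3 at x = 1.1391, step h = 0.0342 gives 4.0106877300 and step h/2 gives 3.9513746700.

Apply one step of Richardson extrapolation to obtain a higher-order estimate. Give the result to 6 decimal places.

3.892062

Leading term ∝ h^1; use weight 2 = 2^1.
Weighted: 7.9027493400 − 4.0106877300 = 3.8920616100
R = 3.8920616100/1 = 3.8920616100
Gap between inputs: 5.931e-02; correction applied: −0.0593130600.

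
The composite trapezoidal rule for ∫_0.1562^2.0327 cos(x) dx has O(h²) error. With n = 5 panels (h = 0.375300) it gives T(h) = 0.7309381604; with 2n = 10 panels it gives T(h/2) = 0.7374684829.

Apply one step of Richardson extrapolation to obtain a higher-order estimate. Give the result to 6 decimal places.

0.739645

Error is O(h^2); halving h shrinks it by 2^2 = 4.
2^2·A(h/2) = 2.9498739316; minus A(h) gives 2.2189357712.
(4·0.7374684829 − 0.7309381604)/(4 − 1) = 0.7396452571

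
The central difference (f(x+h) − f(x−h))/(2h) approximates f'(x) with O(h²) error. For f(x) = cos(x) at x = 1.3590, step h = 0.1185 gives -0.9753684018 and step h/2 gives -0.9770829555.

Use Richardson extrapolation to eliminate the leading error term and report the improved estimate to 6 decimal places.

-0.977654

The method has order 2: 2^2 = 4.
Numerator 4·A(h/2) − A(h) = 4·(-0.9770829555) − (-0.9753684018) = -2.9329634202
(-2.9329634202) ÷ 3 = -0.9776544734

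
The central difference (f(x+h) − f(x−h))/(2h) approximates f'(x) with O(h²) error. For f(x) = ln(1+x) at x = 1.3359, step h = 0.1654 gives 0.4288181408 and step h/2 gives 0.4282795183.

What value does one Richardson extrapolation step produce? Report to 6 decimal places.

0.428100

Leading term ∝ h^2; use weight 4 = 2^2.
Numerator 4×A(h/2) − A(h) = 4×0.4282795183 − 0.4288181408 = 1.2842999324
1.2842999324 ÷ 3 = 0.4280999775
Shift from A(h/2): −0.0001795408.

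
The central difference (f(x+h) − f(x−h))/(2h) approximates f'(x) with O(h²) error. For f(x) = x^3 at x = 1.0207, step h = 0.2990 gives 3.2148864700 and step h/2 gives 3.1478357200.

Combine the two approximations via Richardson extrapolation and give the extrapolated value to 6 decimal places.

r = 2, so 2^r = 4.
4 × 3.1478357200 − 3.2148864700 = 9.3764564100
Denominator 4 − 1 = 3.
(4 × 3.1478357200 − 3.2148864700)/(4 − 1) = 3.1254854700
Correction |R − A(h/2)| = 2.235e-02; gap |A(h/2) − A(h)| = 6.705e-02.

3.125485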